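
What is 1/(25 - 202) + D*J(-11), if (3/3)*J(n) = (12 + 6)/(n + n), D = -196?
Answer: 312217/1947 ≈ 160.36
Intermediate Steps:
J(n) = 9/n (J(n) = (12 + 6)/(n + n) = 18/((2*n)) = 18*(1/(2*n)) = 9/n)
1/(25 - 202) + D*J(-11) = 1/(25 - 202) - 1764/(-11) = 1/(-177) - 1764*(-1)/11 = -1/177 - 196*(-9/11) = -1/177 + 1764/11 = 312217/1947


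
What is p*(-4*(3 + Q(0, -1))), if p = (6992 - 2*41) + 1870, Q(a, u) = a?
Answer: -105360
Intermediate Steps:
p = 8780 (p = (6992 - 82) + 1870 = 6910 + 1870 = 8780)
p*(-4*(3 + Q(0, -1))) = 8780*(-4*(3 + 0)) = 8780*(-4*3) = 8780*(-12) = -105360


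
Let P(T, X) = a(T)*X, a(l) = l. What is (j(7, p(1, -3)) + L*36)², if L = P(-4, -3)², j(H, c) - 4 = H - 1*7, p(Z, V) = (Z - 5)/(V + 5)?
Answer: 26915344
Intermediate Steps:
p(Z, V) = (-5 + Z)/(5 + V)
P(T, X) = T*X
j(H, c) = -3 + H (j(H, c) = 4 + (H - 1*7) = 4 + (H - 7) = 4 + (-7 + H) = -3 + H)
L = 144 (L = (-4*(-3))² = 12² = 144)
(j(7, p(1, -3)) + L*36)² = ((-3 + 7) + 144*36)² = (4 + 5184)² = 5188² = 26915344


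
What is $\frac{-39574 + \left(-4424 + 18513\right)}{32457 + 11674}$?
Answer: $- \frac{25485}{44131} \approx -0.57749$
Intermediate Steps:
$\frac{-39574 + \left(-4424 + 18513\right)}{32457 + 11674} = \frac{-39574 + 14089}{44131} = \left(-25485\right) \frac{1}{44131} = - \frac{25485}{44131}$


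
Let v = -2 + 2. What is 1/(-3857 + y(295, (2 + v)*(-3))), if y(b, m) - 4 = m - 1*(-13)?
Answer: -1/3846 ≈ -0.00026001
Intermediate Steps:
v = 0
y(b, m) = 17 + m (y(b, m) = 4 + (m - 1*(-13)) = 4 + (m + 13) = 4 + (13 + m) = 17 + m)
1/(-3857 + y(295, (2 + v)*(-3))) = 1/(-3857 + (17 + (2 + 0)*(-3))) = 1/(-3857 + (17 + 2*(-3))) = 1/(-3857 + (17 - 6)) = 1/(-3857 + 11) = 1/(-3846) = -1/3846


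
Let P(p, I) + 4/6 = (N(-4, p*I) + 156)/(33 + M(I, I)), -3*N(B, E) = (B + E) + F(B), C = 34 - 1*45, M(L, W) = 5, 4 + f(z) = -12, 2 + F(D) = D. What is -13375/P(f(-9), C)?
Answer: -762375/113 ≈ -6746.7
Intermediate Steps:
F(D) = -2 + D
f(z) = -16 (f(z) = -4 - 12 = -16)
C = -11 (C = 34 - 45 = -11)
N(B, E) = ⅔ - 2*B/3 - E/3 (N(B, E) = -((B + E) + (-2 + B))/3 = -(-2 + E + 2*B)/3 = ⅔ - 2*B/3 - E/3)
P(p, I) = 67/19 - I*p/114 (P(p, I) = -⅔ + ((⅔ - ⅔*(-4) - p*I/3) + 156)/(33 + 5) = -⅔ + ((⅔ + 8/3 - I*p/3) + 156)/38 = -⅔ + ((⅔ + 8/3 - I*p/3) + 156)*(1/38) = -⅔ + ((10/3 - I*p/3) + 156)*(1/38) = -⅔ + (478/3 - I*p/3)*(1/38) = -⅔ + (239/57 - I*p/114) = 67/19 - I*p/114)
-13375/P(f(-9), C) = -13375/(67/19 - 1/114*(-11)*(-16)) = -13375/(67/19 - 88/57) = -13375/113/57 = -13375*57/113 = -762375/113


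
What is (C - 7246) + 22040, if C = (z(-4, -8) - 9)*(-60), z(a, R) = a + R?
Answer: 16054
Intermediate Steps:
z(a, R) = R + a
C = 1260 (C = ((-8 - 4) - 9)*(-60) = (-12 - 9)*(-60) = -21*(-60) = 1260)
(C - 7246) + 22040 = (1260 - 7246) + 22040 = -5986 + 22040 = 16054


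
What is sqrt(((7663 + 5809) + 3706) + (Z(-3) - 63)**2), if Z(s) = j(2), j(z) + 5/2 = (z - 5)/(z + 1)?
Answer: sqrt(86401)/2 ≈ 146.97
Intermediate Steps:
j(z) = -5/2 + (-5 + z)/(1 + z) (j(z) = -5/2 + (z - 5)/(z + 1) = -5/2 + (-5 + z)/(1 + z))
Z(s) = -7/2 (Z(s) = 3*(-5 - 1*2)/(2*(1 + 2)) = (3/2)*(-5 - 2)/3 = (3/2)*(1/3)*(-7) = -7/2)
sqrt(((7663 + 5809) + 3706) + (Z(-3) - 63)**2) = sqrt(((7663 + 5809) + 3706) + (-7/2 - 63)**2) = sqrt((13472 + 3706) + (-133/2)**2) = sqrt(17178 + 17689/4) = sqrt(86401/4) = sqrt(86401)/2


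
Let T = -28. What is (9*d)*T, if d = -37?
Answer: 9324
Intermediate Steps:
(9*d)*T = (9*(-37))*(-28) = -333*(-28) = 9324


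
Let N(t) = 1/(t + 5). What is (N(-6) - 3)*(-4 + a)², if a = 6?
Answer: -16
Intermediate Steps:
N(t) = 1/(5 + t)
(N(-6) - 3)*(-4 + a)² = (1/(5 - 6) - 3)*(-4 + 6)² = (1/(-1) - 3)*2² = (-1 - 3)*4 = -4*4 = -16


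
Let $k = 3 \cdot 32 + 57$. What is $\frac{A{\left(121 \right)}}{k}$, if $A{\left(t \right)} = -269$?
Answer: $- \frac{269}{153} \approx -1.7582$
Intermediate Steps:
$k = 153$ ($k = 96 + 57 = 153$)
$\frac{A{\left(121 \right)}}{k} = - \frac{269}{153}$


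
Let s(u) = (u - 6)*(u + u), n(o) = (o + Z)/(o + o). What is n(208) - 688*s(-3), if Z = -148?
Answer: -3863793/104 ≈ -37152.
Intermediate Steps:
n(o) = (-148 + o)/(2*o) (n(o) = (o - 148)/(o + o) = (-148 + o)/((2*o)) = (-148 + o)*(1/(2*o)) = (-148 + o)/(2*o))
s(u) = 2*u*(-6 + u) (s(u) = (-6 + u)*(2*u) = 2*u*(-6 + u))
n(208) - 688*s(-3) = (1/2)*(-148 + 208)/208 - 1376*(-3)*(-6 - 3) = (1/2)*(1/208)*60 - 1376*(-3)*(-9) = 15/104 - 688*54 = 15/104 - 37152 = -3863793/104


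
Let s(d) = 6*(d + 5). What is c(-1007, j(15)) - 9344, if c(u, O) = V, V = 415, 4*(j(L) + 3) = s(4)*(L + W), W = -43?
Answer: -8929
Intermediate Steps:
s(d) = 30 + 6*d (s(d) = 6*(5 + d) = 30 + 6*d)
j(L) = -1167/2 + 27*L/2 (j(L) = -3 + ((30 + 6*4)*(L - 43))/4 = -3 + ((30 + 24)*(-43 + L))/4 = -3 + (54*(-43 + L))/4 = -3 + (-2322 + 54*L)/4 = -3 + (-1161/2 + 27*L/2) = -1167/2 + 27*L/2)
c(u, O) = 415
c(-1007, j(15)) - 9344 = 415 - 9344 = -8929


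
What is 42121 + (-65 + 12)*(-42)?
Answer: 44347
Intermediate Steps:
42121 + (-65 + 12)*(-42) = 42121 - 53*(-42) = 42121 + 2226 = 44347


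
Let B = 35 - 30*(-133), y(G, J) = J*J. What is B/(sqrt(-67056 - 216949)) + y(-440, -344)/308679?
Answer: 118336/308679 - 805*I*sqrt(284005)/56801 ≈ 0.38336 - 7.5527*I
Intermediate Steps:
y(G, J) = J**2
B = 4025 (B = 35 + 3990 = 4025)
B/(sqrt(-67056 - 216949)) + y(-440, -344)/308679 = 4025/(sqrt(-67056 - 216949)) + (-344)**2/308679 = 4025/(sqrt(-284005)) + 118336*(1/308679) = 4025/((I*sqrt(284005))) + 118336/308679 = 4025*(-I*sqrt(284005)/284005) + 118336/308679 = -805*I*sqrt(284005)/56801 + 118336/308679 = 118336/308679 - 805*I*sqrt(284005)/56801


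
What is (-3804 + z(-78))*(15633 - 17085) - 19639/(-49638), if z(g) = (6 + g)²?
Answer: -99462619241/49638 ≈ -2.0038e+6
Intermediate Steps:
(-3804 + z(-78))*(15633 - 17085) - 19639/(-49638) = (-3804 + (6 - 78)²)*(15633 - 17085) - 19639/(-49638) = (-3804 + (-72)²)*(-1452) - 19639*(-1)/49638 = (-3804 + 5184)*(-1452) - 1*(-19639/49638) = 1380*(-1452) + 19639/49638 = -2003760 + 19639/49638 = -99462619241/49638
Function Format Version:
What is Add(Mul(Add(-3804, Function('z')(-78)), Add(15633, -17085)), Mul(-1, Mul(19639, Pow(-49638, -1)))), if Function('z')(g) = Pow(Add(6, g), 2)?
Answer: Rational(-99462619241, 49638) ≈ -2.0038e+6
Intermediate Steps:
Add(Mul(Add(-3804, Function('z')(-78)), Add(15633, -17085)), Mul(-1, Mul(19639, Pow(-49638, -1)))) = Add(Mul(Add(-3804, Pow(Add(6, -78), 2)), Add(15633, -17085)), Mul(-1, Mul(19639, Pow(-49638, -1)))) = Add(Mul(Add(-3804, Pow(-72, 2)), -1452), Mul(-1, Mul(19639, Rational(-1, 49638)))) = Add(Mul(Add(-3804, 5184), -1452), Mul(-1, Rational(-19639, 49638))) = Add(Mul(1380, -1452), Rational(19639, 49638)) = Add(-2003760, Rational(19639, 49638)) = Rational(-99462619241, 49638)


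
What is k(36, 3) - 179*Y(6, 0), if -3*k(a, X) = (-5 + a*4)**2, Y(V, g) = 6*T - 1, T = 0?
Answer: -18784/3 ≈ -6261.3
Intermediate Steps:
Y(V, g) = -1 (Y(V, g) = 6*0 - 1 = 0 - 1 = -1)
k(a, X) = -(-5 + 4*a)**2/3 (k(a, X) = -(-5 + a*4)**2/3 = -(-5 + 4*a)**2/3)
k(36, 3) - 179*Y(6, 0) = -(-5 + 4*36)**2/3 - 179*(-1) = -(-5 + 144)**2/3 - 1*(-179) = -1/3*139**2 + 179 = -1/3*19321 + 179 = -19321/3 + 179 = -18784/3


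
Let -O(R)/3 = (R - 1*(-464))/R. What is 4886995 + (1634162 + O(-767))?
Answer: 5001726510/767 ≈ 6.5212e+6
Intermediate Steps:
O(R) = -3*(464 + R)/R (O(R) = -3*(R - 1*(-464))/R = -3*(R + 464)/R = -3*(464 + R)/R)
4886995 + (1634162 + O(-767)) = 4886995 + (1634162 + (-3 - 1392/(-767))) = 4886995 + (1634162 + (-3 - 1392*(-1/767))) = 4886995 + (1634162 + (-3 + 1392/767)) = 4886995 + (1634162 - 909/767) = 4886995 + 1253401345/767 = 5001726510/767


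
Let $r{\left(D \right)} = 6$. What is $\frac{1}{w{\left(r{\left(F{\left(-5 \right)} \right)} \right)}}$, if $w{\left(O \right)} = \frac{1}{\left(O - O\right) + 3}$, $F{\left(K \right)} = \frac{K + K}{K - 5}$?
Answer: $3$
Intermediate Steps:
$F{\left(K \right)} = \frac{2 K}{-5 + K}$
$w{\left(O \right)} = \frac{1}{3}$ ($w{\left(O \right)} = \frac{1}{0 + 3} = \frac{1}{3}$)
$\frac{1}{w{\left(r{\left(F{\left(-5 \right)} \right)} \right)}} = \frac{1}{\frac{1}{3}} = 3$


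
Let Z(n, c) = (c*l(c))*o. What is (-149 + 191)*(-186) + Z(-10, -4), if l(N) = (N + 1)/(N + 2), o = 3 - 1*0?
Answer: -7830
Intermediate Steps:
o = 3 (o = 3 + 0 = 3)
l(N) = (1 + N)/(2 + N)
Z(n, c) = 3*c*(1 + c)/(2 + c) (Z(n, c) = (c*((1 + c)/(2 + c)))*3 = (c*(1 + c)/(2 + c))*3 = 3*c*(1 + c)/(2 + c))
(-149 + 191)*(-186) + Z(-10, -4) = (-149 + 191)*(-186) + 3*(-4)*(1 - 4)/(2 - 4) = 42*(-186) + 3*(-4)*(-3)/(-2) = -7812 + 3*(-4)*(-1/2)*(-3) = -7812 - 18 = -7830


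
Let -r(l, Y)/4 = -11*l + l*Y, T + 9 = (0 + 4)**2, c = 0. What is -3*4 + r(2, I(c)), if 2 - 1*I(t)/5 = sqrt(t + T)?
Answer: -4 + 40*sqrt(7) ≈ 101.83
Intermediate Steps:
T = 7 (T = -9 + (0 + 4)**2 = -9 + 4**2 = -9 + 16 = 7)
I(t) = 10 - 5*sqrt(7 + t) (I(t) = 10 - 5*sqrt(t + 7) = 10 - 5*sqrt(7 + t))
r(l, Y) = 44*l - 4*Y*l (r(l, Y) = -4*(-11*l + l*Y) = -4*(-11*l + Y*l) = 44*l - 4*Y*l)
-3*4 + r(2, I(c)) = -3*4 + 4*2*(11 - (10 - 5*sqrt(7 + 0))) = -12 + 4*2*(11 - (10 - 5*sqrt(7))) = -12 + 4*2*(11 + (-10 + 5*sqrt(7))) = -12 + 4*2*(1 + 5*sqrt(7)) = -12 + (8 + 40*sqrt(7)) = -4 + 40*sqrt(7)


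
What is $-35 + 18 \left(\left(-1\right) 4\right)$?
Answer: $-107$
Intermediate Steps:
$-35 + 18 \left(\left(-1\right) 4\right) = -35 + 18 \left(-4\right) = -35 - 72 = -107$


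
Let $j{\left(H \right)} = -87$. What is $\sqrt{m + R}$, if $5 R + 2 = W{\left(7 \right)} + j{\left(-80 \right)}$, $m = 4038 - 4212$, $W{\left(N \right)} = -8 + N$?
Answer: $8 i \sqrt{3} \approx 13.856 i$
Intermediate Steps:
$m = -174$
$R = -18$ ($R = - \frac{2}{5} + \frac{\left(-8 + 7\right) - 87}{5} = - \frac{2}{5} + \frac{-1 - 87}{5} = - \frac{2}{5} + \frac{1}{5} \left(-88\right) = - \frac{2}{5} - \frac{88}{5} = -18$)
$\sqrt{m + R} = \sqrt{-174 - 18} = \sqrt{-192} = 8 i \sqrt{3}$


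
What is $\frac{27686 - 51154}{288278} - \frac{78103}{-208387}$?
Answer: $\frac{8812475259}{30036693793} \approx 0.29339$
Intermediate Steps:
$\frac{27686 - 51154}{288278} - \frac{78103}{-208387} = \left(-23468\right) \frac{1}{288278} - - \frac{78103}{208387} = - \frac{11734}{144139} + \frac{78103}{208387} = \frac{8812475259}{30036693793}$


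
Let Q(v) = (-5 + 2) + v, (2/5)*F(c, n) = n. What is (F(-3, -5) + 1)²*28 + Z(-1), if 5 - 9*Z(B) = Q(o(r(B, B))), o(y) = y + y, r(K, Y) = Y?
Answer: 33337/9 ≈ 3704.1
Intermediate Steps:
F(c, n) = 5*n/2
o(y) = 2*y
Q(v) = -3 + v
Z(B) = 8/9 - 2*B/9 (Z(B) = 5/9 - (-3 + 2*B)/9 = 5/9 + (⅓ - 2*B/9) = 8/9 - 2*B/9)
(F(-3, -5) + 1)²*28 + Z(-1) = ((5/2)*(-5) + 1)²*28 + (8/9 - 2/9*(-1)) = (-25/2 + 1)²*28 + (8/9 + 2/9) = (-23/2)²*28 + 10/9 = (529/4)*28 + 10/9 = 3703 + 10/9 = 33337/9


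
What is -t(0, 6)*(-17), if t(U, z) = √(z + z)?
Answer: 34*√3 ≈ 58.890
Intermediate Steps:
t(U, z) = √2*√z (t(U, z) = √(2*z) = √2*√z)
-t(0, 6)*(-17) = -√2*√6*(-17) = -2*√3*(-17) = 34*√3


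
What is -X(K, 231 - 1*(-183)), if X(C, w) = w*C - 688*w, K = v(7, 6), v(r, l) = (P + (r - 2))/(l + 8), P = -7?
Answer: 1994238/7 ≈ 2.8489e+5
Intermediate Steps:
v(r, l) = (-9 + r)/(8 + l) (v(r, l) = (-7 + (r - 2))/(l + 8) = (-7 + (-2 + r))/(8 + l) = (-9 + r)/(8 + l))
K = -1/7 (K = (-9 + 7)/(8 + 6) = -2/14 = (1/14)*(-2) = -1/7 ≈ -0.14286)
X(C, w) = -688*w + C*w (X(C, w) = C*w - 688*w = -688*w + C*w)
-X(K, 231 - 1*(-183)) = -(231 - 1*(-183))*(-688 - 1/7) = -(231 + 183)*(-4817)/7 = -414*(-4817)/7 = -1*(-1994238/7) = 1994238/7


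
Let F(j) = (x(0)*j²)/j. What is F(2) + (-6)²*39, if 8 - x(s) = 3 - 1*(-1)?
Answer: 1412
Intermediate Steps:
x(s) = 4 (x(s) = 8 - (3 - 1*(-1)) = 8 - (3 + 1) = 8 - 1*4 = 8 - 4 = 4)
F(j) = 4*j (F(j) = (4*j²)/j = 4*j)
F(2) + (-6)²*39 = 4*2 + (-6)²*39 = 8 + 36*39 = 8 + 1404 = 1412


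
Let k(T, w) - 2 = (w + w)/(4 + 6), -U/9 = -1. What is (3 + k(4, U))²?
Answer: 1156/25 ≈ 46.240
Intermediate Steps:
U = 9 (U = -9*(-1) = 9)
k(T, w) = 2 + w/5 (k(T, w) = 2 + (w + w)/(4 + 6) = 2 + (2*w)/10 = 2 + (2*w)*(⅒) = 2 + w/5)
(3 + k(4, U))² = (3 + (2 + (⅕)*9))² = (3 + (2 + 9/5))² = (3 + 19/5)² = (34/5)² = 1156/25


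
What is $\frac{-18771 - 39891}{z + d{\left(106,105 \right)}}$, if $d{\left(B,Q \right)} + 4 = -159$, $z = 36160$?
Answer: $- \frac{19554}{11999} \approx -1.6296$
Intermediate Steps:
$d{\left(B,Q \right)} = -163$ ($d{\left(B,Q \right)} = -4 - 159 = -163$)
$\frac{-18771 - 39891}{z + d{\left(106,105 \right)}} = \frac{-18771 - 39891}{36160 - 163} = - \frac{58662}{35997} = \left(-58662\right) \frac{1}{35997} = - \frac{19554}{11999}$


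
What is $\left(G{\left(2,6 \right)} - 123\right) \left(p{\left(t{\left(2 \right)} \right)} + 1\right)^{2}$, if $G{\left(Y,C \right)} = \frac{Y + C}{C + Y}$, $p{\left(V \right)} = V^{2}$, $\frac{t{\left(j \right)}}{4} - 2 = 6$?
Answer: $-128176250$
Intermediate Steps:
$t{\left(j \right)} = 32$ ($t{\left(j \right)} = 8 + 4 \cdot 6 = 8 + 24 = 32$)
$G{\left(Y,C \right)} = 1$ ($G{\left(Y,C \right)} = \frac{C + Y}{C + Y} = 1$)
$\left(G{\left(2,6 \right)} - 123\right) \left(p{\left(t{\left(2 \right)} \right)} + 1\right)^{2} = \left(1 - 123\right) \left(32^{2} + 1\right)^{2} = - 122 \left(1024 + 1\right)^{2} = - 122 \cdot 1025^{2} = \left(-122\right) 1050625 = -128176250$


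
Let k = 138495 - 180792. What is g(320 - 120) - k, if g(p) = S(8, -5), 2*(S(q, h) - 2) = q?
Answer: 42303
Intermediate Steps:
S(q, h) = 2 + q/2
k = -42297
g(p) = 6 (g(p) = 2 + (½)*8 = 2 + 4 = 6)
g(320 - 120) - k = 6 - 1*(-42297) = 6 + 42297 = 42303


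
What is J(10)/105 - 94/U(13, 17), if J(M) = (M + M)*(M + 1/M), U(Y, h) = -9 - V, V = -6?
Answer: 1164/35 ≈ 33.257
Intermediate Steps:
U(Y, h) = -3 (U(Y, h) = -9 - 1*(-6) = -9 + 6 = -3)
J(M) = 2*M*(M + 1/M) (J(M) = (2*M)*(M + 1/M) = 2*M*(M + 1/M))
J(10)/105 - 94/U(13, 17) = (2 + 2*10²)/105 - 94/(-3) = (2 + 2*100)*(1/105) - 94*(-⅓) = (2 + 200)*(1/105) + 94/3 = 202*(1/105) + 94/3 = 202/105 + 94/3 = 1164/35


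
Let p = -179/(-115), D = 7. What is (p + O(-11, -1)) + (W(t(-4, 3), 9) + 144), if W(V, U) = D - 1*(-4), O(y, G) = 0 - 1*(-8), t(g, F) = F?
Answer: 18924/115 ≈ 164.56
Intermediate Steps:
O(y, G) = 8 (O(y, G) = 0 + 8 = 8)
W(V, U) = 11 (W(V, U) = 7 - 1*(-4) = 7 + 4 = 11)
p = 179/115 (p = -179*(-1/115) = 179/115 ≈ 1.5565)
(p + O(-11, -1)) + (W(t(-4, 3), 9) + 144) = (179/115 + 8) + (11 + 144) = 1099/115 + 155 = 18924/115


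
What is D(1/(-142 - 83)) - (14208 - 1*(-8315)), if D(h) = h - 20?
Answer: -5072176/225 ≈ -22543.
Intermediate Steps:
D(h) = -20 + h
D(1/(-142 - 83)) - (14208 - 1*(-8315)) = (-20 + 1/(-142 - 83)) - (14208 - 1*(-8315)) = (-20 + 1/(-225)) - (14208 + 8315) = (-20 - 1/225) - 1*22523 = -4501/225 - 22523 = -5072176/225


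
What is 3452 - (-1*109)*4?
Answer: 3888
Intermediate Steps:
3452 - (-1*109)*4 = 3452 - (-109)*4 = 3452 - 1*(-436) = 3452 + 436 = 3888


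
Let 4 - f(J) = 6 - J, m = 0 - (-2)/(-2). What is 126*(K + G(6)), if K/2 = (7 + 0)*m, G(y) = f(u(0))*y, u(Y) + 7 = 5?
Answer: -4788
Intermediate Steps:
u(Y) = -2 (u(Y) = -7 + 5 = -2)
m = -1 (m = 0 - (-2)*(-1)/2 = 0 - 1*1 = 0 - 1 = -1)
f(J) = -2 + J (f(J) = 4 - (6 - J) = 4 + (-6 + J) = -2 + J)
G(y) = -4*y (G(y) = (-2 - 2)*y = -4*y)
K = -14 (K = 2*((7 + 0)*(-1)) = 2*(7*(-1)) = 2*(-7) = -14)
126*(K + G(6)) = 126*(-14 - 4*6) = 126*(-14 - 24) = 126*(-38) = -4788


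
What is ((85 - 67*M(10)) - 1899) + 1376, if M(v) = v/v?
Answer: -505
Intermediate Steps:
M(v) = 1
((85 - 67*M(10)) - 1899) + 1376 = ((85 - 67*1) - 1899) + 1376 = ((85 - 67) - 1899) + 1376 = (18 - 1899) + 1376 = -1881 + 1376 = -505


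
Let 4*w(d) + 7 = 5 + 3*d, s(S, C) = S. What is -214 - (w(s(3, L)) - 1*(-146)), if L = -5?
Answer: -1447/4 ≈ -361.75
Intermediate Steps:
w(d) = -½ + 3*d/4 (w(d) = -7/4 + (5 + 3*d)/4 = -7/4 + (5/4 + 3*d/4) = -½ + 3*d/4)
-214 - (w(s(3, L)) - 1*(-146)) = -214 - ((-½ + (¾)*3) - 1*(-146)) = -214 - ((-½ + 9/4) + 146) = -214 - (7/4 + 146) = -214 - 1*591/4 = -214 - 591/4 = -1447/4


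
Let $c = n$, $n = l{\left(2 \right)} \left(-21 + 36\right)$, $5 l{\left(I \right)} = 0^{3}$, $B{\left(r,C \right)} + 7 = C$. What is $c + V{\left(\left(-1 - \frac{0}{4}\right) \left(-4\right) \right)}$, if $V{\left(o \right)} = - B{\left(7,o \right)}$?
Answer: $3$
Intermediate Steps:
$B{\left(r,C \right)} = -7 + C$
$l{\left(I \right)} = 0$ ($l{\left(I \right)} = \frac{0^{3}}{5} = \frac{1}{5} \cdot 0 = 0$)
$n = 0$ ($n = 0 \left(-21 + 36\right) = 0 \cdot 15 = 0$)
$c = 0$
$V{\left(o \right)} = 7 - o$ ($V{\left(o \right)} = - (-7 + o) = 7 - o$)
$c + V{\left(\left(-1 - \frac{0}{4}\right) \left(-4\right) \right)} = 0 + \left(7 - \left(-1 - \frac{0}{4}\right) \left(-4\right)\right) = 0 + \left(7 - \left(-1 - 0 \cdot \frac{1}{4}\right) \left(-4\right)\right) = 0 + \left(7 - \left(-1 - 0\right) \left(-4\right)\right) = 0 + \left(7 - \left(-1 + 0\right) \left(-4\right)\right) = 0 + \left(7 - \left(-1\right) \left(-4\right)\right) = 0 + \left(7 - 4\right) = 0 + 3 = 3$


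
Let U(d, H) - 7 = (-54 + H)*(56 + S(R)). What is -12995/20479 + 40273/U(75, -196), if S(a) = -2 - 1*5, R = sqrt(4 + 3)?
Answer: -983848552/250724397 ≈ -3.9240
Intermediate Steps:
R = sqrt(7) ≈ 2.6458
S(a) = -7 (S(a) = -2 - 5 = -7)
U(d, H) = -2639 + 49*H (U(d, H) = 7 + (-54 + H)*(56 - 7) = 7 + (-54 + H)*49 = 7 + (-2646 + 49*H) = -2639 + 49*H)
-12995/20479 + 40273/U(75, -196) = -12995/20479 + 40273/(-2639 + 49*(-196)) = -12995*1/20479 + 40273/(-2639 - 9604) = -12995/20479 + 40273/(-12243) = -12995/20479 + 40273*(-1/12243) = -12995/20479 - 40273/12243 = -983848552/250724397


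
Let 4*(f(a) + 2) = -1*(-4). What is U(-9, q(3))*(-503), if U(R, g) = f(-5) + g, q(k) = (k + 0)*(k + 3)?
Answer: -8551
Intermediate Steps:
f(a) = -1 (f(a) = -2 + (-1*(-4))/4 = -2 + (1/4)*4 = -2 + 1 = -1)
q(k) = k*(3 + k)
U(R, g) = -1 + g
U(-9, q(3))*(-503) = (-1 + 3*(3 + 3))*(-503) = (-1 + 3*6)*(-503) = (-1 + 18)*(-503) = 17*(-503) = -8551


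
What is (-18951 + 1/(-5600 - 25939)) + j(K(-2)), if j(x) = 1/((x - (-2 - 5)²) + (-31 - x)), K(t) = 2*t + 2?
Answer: -47815678739/2523120 ≈ -18951.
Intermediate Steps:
K(t) = 2 + 2*t
j(x) = -1/80 (j(x) = 1/((x - 1*(-7)²) + (-31 - x)) = 1/((x - 1*49) + (-31 - x)) = 1/((x - 49) + (-31 - x)) = 1/((-49 + x) + (-31 - x)) = 1/(-80) = -1/80)
(-18951 + 1/(-5600 - 25939)) + j(K(-2)) = (-18951 + 1/(-5600 - 25939)) - 1/80 = (-18951 + 1/(-31539)) - 1/80 = (-18951 - 1/31539) - 1/80 = -597695590/31539 - 1/80 = -47815678739/2523120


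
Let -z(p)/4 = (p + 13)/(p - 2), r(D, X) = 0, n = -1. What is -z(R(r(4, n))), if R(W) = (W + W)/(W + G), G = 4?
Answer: -26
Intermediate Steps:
R(W) = 2*W/(4 + W) (R(W) = (W + W)/(W + 4) = (2*W)/(4 + W) = 2*W/(4 + W))
z(p) = -4*(13 + p)/(-2 + p) (z(p) = -4*(p + 13)/(p - 2) = -4*(13 + p)/(-2 + p))
-z(R(r(4, n))) = -4*(-13 - 2*0/(4 + 0))/(-2 + 2*0/(4 + 0)) = -4*(-13 - 2*0/4)/(-2 + 2*0/4) = -4*(-13 - 2*0/4)/(-2 + 2*0*(¼)) = -4*(-13 - 1*0)/(-2 + 0) = -4*(-13 + 0)/(-2) = -4*(-1)*(-13)/2 = -1*26 = -26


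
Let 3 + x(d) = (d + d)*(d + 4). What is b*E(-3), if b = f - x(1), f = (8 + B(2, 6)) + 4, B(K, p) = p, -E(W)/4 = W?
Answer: 132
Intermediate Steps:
E(W) = -4*W
x(d) = -3 + 2*d*(4 + d) (x(d) = -3 + (d + d)*(d + 4) = -3 + (2*d)*(4 + d) = -3 + 2*d*(4 + d))
f = 18 (f = (8 + 6) + 4 = 14 + 4 = 18)
b = 11 (b = 18 - (-3 + 2*1² + 8*1) = 18 - (-3 + 2*1 + 8) = 18 - (-3 + 2 + 8) = 18 - 1*7 = 18 - 7 = 11)
b*E(-3) = 11*(-4*(-3)) = 11*12 = 132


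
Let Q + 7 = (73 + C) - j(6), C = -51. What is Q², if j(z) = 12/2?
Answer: 81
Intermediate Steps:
j(z) = 6 (j(z) = 12*(½) = 6)
Q = 9 (Q = -7 + ((73 - 51) - 1*6) = -7 + (22 - 6) = -7 + 16 = 9)
Q² = 9² = 81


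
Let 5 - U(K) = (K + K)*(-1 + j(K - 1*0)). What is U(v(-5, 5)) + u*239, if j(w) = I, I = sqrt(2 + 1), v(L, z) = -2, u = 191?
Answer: 45650 + 4*sqrt(3) ≈ 45657.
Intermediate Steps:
I = sqrt(3) ≈ 1.7320
j(w) = sqrt(3)
U(K) = 5 - 2*K*(-1 + sqrt(3)) (U(K) = 5 - (K + K)*(-1 + sqrt(3)) = 5 - 2*K*(-1 + sqrt(3)))
U(v(-5, 5)) + u*239 = (5 + 2*(-2) - 2*(-2)*sqrt(3)) + 191*239 = (5 - 4 + 4*sqrt(3)) + 45649 = (1 + 4*sqrt(3)) + 45649 = 45650 + 4*sqrt(3)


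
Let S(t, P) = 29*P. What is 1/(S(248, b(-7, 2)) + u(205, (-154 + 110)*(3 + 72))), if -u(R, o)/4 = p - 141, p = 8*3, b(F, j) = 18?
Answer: 1/990 ≈ 0.0010101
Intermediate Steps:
p = 24
u(R, o) = 468 (u(R, o) = -4*(24 - 141) = -4*(-117) = 468)
1/(S(248, b(-7, 2)) + u(205, (-154 + 110)*(3 + 72))) = 1/(29*18 + 468) = 1/(522 + 468) = 1/990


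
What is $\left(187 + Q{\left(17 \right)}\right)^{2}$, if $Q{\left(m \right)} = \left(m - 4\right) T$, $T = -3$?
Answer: $21904$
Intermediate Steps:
$Q{\left(m \right)} = 12 - 3 m$ ($Q{\left(m \right)} = \left(m - 4\right) \left(-3\right) = \left(-4 + m\right) \left(-3\right) = 12 - 3 m$)
$\left(187 + Q{\left(17 \right)}\right)^{2} = \left(187 + \left(12 - 51\right)\right)^{2} = \left(187 - 39\right)^{2} = 148^{2} = 21904$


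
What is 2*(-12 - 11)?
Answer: -46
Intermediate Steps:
2*(-12 - 11) = 2*(-23) = -46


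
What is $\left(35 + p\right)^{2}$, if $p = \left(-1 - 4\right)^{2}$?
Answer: $3600$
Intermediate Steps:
$p = 25$ ($p = \left(-5\right)^{2} = 25$)
$\left(35 + p\right)^{2} = \left(35 + 25\right)^{2} = 60^{2} = 3600$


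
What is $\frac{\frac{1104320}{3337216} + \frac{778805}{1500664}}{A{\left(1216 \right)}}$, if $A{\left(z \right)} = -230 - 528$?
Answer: $- \frac{8312995655}{7414246587616} \approx -0.0011212$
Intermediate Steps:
$A{\left(z \right)} = -758$
$\frac{\frac{1104320}{3337216} + \frac{778805}{1500664}}{A{\left(1216 \right)}} = \frac{\frac{1104320}{3337216} + \frac{778805}{1500664}}{-758} = \left(1104320 \cdot \frac{1}{3337216} + 778805 \cdot \frac{1}{1500664}\right) \left(- \frac{1}{758}\right) = \left(\frac{17255}{52144} + \frac{778805}{1500664}\right) \left(- \frac{1}{758}\right) = \frac{8312995655}{9781327952} \left(- \frac{1}{758}\right) = - \frac{8312995655}{7414246587616}$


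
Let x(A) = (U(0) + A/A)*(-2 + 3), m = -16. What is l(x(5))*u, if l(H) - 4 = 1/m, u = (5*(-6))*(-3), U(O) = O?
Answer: 2835/8 ≈ 354.38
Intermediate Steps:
x(A) = 1 (x(A) = (0 + A/A)*(-2 + 3) = (0 + 1)*1 = 1*1 = 1)
u = 90 (u = -30*(-3) = 90)
l(H) = 63/16 (l(H) = 4 + 1/(-16) = 4 - 1/16 = 63/16)
l(x(5))*u = (63/16)*90 = 2835/8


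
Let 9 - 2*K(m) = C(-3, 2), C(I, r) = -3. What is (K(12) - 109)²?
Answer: 10609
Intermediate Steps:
K(m) = 6 (K(m) = 9/2 - ½*(-3) = 9/2 + 3/2 = 6)
(K(12) - 109)² = (6 - 109)² = (-103)² = 10609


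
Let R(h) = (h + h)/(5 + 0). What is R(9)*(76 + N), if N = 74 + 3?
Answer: 2754/5 ≈ 550.80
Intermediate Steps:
N = 77
R(h) = 2*h/5 (R(h) = (2*h)/5 = (2*h)*(⅕) = 2*h/5)
R(9)*(76 + N) = ((⅖)*9)*(76 + 77) = (18/5)*153 = 2754/5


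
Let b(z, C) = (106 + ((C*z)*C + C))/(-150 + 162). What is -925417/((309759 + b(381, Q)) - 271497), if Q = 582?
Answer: -2776251/32378419 ≈ -0.085744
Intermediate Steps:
b(z, C) = 53/6 + C/12 + z*C²/12 (b(z, C) = (106 + (z*C² + C))/12 = (106 + (C + z*C²))*(1/12) = (106 + C + z*C²)*(1/12) = 53/6 + C/12 + z*C²/12)
-925417/((309759 + b(381, Q)) - 271497) = -925417/((309759 + (53/6 + (1/12)*582 + (1/12)*381*582²)) - 271497) = -925417/((309759 + (53/6 + 97/2 + (1/12)*381*338724)) - 271497) = -925417/((309759 + (53/6 + 97/2 + 10754487)) - 271497) = -925417/((309759 + 32263633/3) - 271497) = -925417/(33192910/3 - 271497) = -925417/32378419/3 = -925417*3/32378419 = -2776251/32378419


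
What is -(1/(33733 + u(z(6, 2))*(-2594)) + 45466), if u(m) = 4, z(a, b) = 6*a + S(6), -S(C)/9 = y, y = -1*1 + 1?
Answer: -1061949363/23357 ≈ -45466.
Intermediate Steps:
y = 0 (y = -1 + 1 = 0)
S(C) = 0 (S(C) = -9*0 = 0)
z(a, b) = 6*a (z(a, b) = 6*a + 0 = 6*a)
-(1/(33733 + u(z(6, 2))*(-2594)) + 45466) = -(1/(33733 + 4*(-2594)) + 45466) = -(1/(33733 - 10376) + 45466) = -(1/23357 + 45466) = -1*1061949363/23357 = -1061949363/23357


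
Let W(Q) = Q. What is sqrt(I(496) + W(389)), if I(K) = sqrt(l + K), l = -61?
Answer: sqrt(389 + sqrt(435)) ≈ 20.245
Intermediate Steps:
I(K) = sqrt(-61 + K)
sqrt(I(496) + W(389)) = sqrt(sqrt(-61 + 496) + 389) = sqrt(sqrt(435) + 389) = sqrt(389 + sqrt(435))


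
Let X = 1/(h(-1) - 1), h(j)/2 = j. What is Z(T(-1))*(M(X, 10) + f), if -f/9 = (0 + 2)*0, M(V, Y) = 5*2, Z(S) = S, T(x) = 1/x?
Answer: -10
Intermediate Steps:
h(j) = 2*j
X = -⅓ (X = 1/(2*(-1) - 1) = 1/(-2 - 1) = 1/(-3) = -⅓ ≈ -0.33333)
M(V, Y) = 10
f = 0 (f = -9*(0 + 2)*0 = -18*0 = -9*0 = 0)
Z(T(-1))*(M(X, 10) + f) = (10 + 0)/(-1) = -1*10 = -10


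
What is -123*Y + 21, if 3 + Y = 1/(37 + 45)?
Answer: 777/2 ≈ 388.50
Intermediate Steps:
Y = -245/82 (Y = -3 + 1/(37 + 45) = -3 + 1/82 = -245/82 ≈ -2.9878)
-123*Y + 21 = -123*(-245/82) + 21 = 735/2 + 21 = 777/2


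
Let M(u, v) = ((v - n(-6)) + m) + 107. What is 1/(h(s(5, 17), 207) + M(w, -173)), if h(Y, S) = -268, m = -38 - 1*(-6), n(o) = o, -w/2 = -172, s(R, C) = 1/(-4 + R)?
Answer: -1/360 ≈ -0.0027778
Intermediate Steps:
w = 344 (w = -2*(-172) = 344)
m = -32 (m = -38 + 6 = -32)
M(u, v) = 81 + v (M(u, v) = ((v - 1*(-6)) - 32) + 107 = ((v + 6) - 32) + 107 = ((6 + v) - 32) + 107 = (-26 + v) + 107 = 81 + v)
1/(h(s(5, 17), 207) + M(w, -173)) = 1/(-268 + (81 - 173)) = 1/(-268 - 92) = 1/(-360) = -1/360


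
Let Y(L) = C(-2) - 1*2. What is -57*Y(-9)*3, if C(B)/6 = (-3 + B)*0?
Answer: 342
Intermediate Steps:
C(B) = 0 (C(B) = 6*((-3 + B)*0) = 6*0 = 0)
Y(L) = -2 (Y(L) = 0 - 1*2 = 0 - 2 = -2)
-57*Y(-9)*3 = -57*(-2)*3 = 114*3 = 342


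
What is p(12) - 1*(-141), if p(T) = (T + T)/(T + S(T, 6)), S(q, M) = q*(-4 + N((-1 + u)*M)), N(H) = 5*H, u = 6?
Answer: 20729/147 ≈ 141.01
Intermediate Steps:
S(q, M) = q*(-4 + 25*M) (S(q, M) = q*(-4 + 5*((-1 + 6)*M)) = q*(-4 + 5*(5*M)) = q*(-4 + 25*M))
p(T) = 2/147 (p(T) = (T + T)/(T + T*(-4 + 25*6)) = (2*T)/(T + T*(-4 + 150)) = (2*T)/(T + T*146) = (2*T)/(T + 146*T) = (2*T)/((147*T)) = (2*T)*(1/(147*T)) = 2/147)
p(12) - 1*(-141) = 2/147 - 1*(-141) = 2/147 + 141 = 20729/147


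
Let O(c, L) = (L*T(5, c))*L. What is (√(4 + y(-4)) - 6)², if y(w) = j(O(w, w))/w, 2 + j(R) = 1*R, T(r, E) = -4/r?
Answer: (60 - √770)²/100 ≈ 10.401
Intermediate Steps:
O(c, L) = -4*L²/5 (O(c, L) = (L*(-4/5))*L = (L*(-4*⅕))*L = (L*(-⅘))*L = (-4*L/5)*L = -4*L²/5)
j(R) = -2 + R (j(R) = -2 + 1*R = -2 + R)
y(w) = (-2 - 4*w²/5)/w
(√(4 + y(-4)) - 6)² = (√(4 + (-2/(-4) - ⅘*(-4))) - 6)² = (√(4 + (-2*(-¼) + 16/5)) - 6)² = (√(4 + (½ + 16/5)) - 6)² = (√(4 + 37/10) - 6)² = (√(77/10) - 6)² = (√770/10 - 6)² = (-6 + √770/10)²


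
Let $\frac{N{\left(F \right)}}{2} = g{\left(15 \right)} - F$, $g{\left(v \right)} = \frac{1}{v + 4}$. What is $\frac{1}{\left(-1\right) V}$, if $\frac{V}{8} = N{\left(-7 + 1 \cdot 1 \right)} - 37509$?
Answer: $\frac{19}{5699528} \approx 3.3336 \cdot 10^{-6}$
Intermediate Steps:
$g{\left(v \right)} = \frac{1}{4 + v}$
$N{\left(F \right)} = \frac{2}{19} - 2 F$ ($N{\left(F \right)} = 2 \left(\frac{1}{4 + 15} - F\right) = 2 \left(\frac{1}{19} - F\right) = \frac{2}{19} - 2 F$)
$V = - \frac{5699528}{19}$ ($V = 8 \left(\left(\frac{2}{19} - 2 \left(-7 + 1 \cdot 1\right)\right) - 37509\right) = 8 \left(\left(\frac{2}{19} - 2 \left(-7 + 1\right)\right) - 37509\right) = 8 \left(\left(\frac{2}{19} - -12\right) - 37509\right) = 8 \left(\left(\frac{2}{19} + 12\right) - 37509\right) = 8 \left(\frac{230}{19} - 37509\right) = 8 \left(- \frac{712441}{19}\right) = - \frac{5699528}{19} \approx -2.9998 \cdot 10^{5}$)
$\frac{1}{\left(-1\right) V} = \frac{1}{\left(-1\right) \left(- \frac{5699528}{19}\right)} = \frac{1}{\frac{5699528}{19}} = \frac{19}{5699528}$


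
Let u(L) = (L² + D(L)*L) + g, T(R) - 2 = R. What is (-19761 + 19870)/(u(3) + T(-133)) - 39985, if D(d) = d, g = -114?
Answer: -9076704/227 ≈ -39986.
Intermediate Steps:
T(R) = 2 + R
u(L) = -114 + 2*L² (u(L) = (L² + L*L) - 114 = (L² + L²) - 114 = 2*L² - 114 = -114 + 2*L²)
(-19761 + 19870)/(u(3) + T(-133)) - 39985 = (-19761 + 19870)/((-114 + 2*3²) + (2 - 133)) - 39985 = 109/((-114 + 2*9) - 131) - 39985 = 109/((-114 + 18) - 131) - 39985 = 109/(-96 - 131) - 39985 = 109/(-227) - 39985 = 109*(-1/227) - 39985 = -109/227 - 39985 = -9076704/227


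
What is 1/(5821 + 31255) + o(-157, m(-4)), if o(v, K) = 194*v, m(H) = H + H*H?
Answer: -1129260807/37076 ≈ -30458.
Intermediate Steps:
m(H) = H + H²
1/(5821 + 31255) + o(-157, m(-4)) = 1/(5821 + 31255) + 194*(-157) = 1/37076 - 30458 = -1129260807/37076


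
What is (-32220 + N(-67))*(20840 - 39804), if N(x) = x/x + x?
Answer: 612271704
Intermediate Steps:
N(x) = 1 + x
(-32220 + N(-67))*(20840 - 39804) = (-32220 + (1 - 67))*(20840 - 39804) = (-32220 - 66)*(-18964) = -32286*(-18964) = 612271704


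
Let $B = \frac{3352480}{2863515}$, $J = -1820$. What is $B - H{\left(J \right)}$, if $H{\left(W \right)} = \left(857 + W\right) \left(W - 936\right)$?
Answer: $- \frac{1519969127188}{572703} \approx -2.654 \cdot 10^{6}$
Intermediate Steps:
$B = \frac{670496}{572703}$ ($B = 3352480 \cdot \frac{1}{2863515} = \frac{670496}{572703} \approx 1.1708$)
$H{\left(W \right)} = \left(-936 + W\right) \left(857 + W\right)$ ($H{\left(W \right)} = \left(857 + W\right) \left(-936 + W\right) = \left(-936 + W\right) \left(857 + W\right)$)
$B - H{\left(J \right)} = \frac{670496}{572703} - \left(-802152 + \left(-1820\right)^{2} - -143780\right) = \frac{670496}{572703} - \left(-802152 + 3312400 + 143780\right) = \frac{670496}{572703} - 2654028 = - \frac{1519969127188}{572703}$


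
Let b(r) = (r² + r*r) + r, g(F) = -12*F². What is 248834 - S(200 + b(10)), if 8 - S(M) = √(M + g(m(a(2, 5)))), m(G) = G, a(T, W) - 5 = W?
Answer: 248826 + I*√790 ≈ 2.4883e+5 + 28.107*I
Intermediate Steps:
a(T, W) = 5 + W
b(r) = r + 2*r² (b(r) = (r² + r²) + r = 2*r² + r = r + 2*r²)
S(M) = 8 - √(-1200 + M) (S(M) = 8 - √(M - 12*(5 + 5)²) = 8 - √(M - 12*10²) = 8 - √(M - 12*100) = 8 - √(M - 1200) = 8 - √(-1200 + M))
248834 - S(200 + b(10)) = 248834 - (8 - √(-1200 + (200 + 10*(1 + 2*10)))) = 248834 - (8 - √(-1200 + (200 + 10*(1 + 20)))) = 248834 - (8 - √(-1200 + (200 + 10*21))) = 248834 - (8 - √(-1200 + (200 + 210))) = 248834 - (8 - √(-1200 + 410)) = 248834 - (8 - √(-790)) = 248834 - (8 - I*√790) = 248834 + (-8 + I*√790) = 248826 + I*√790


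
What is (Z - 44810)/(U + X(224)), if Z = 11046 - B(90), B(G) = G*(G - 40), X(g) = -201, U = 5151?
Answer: -19132/2475 ≈ -7.7301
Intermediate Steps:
B(G) = G*(-40 + G)
Z = 6546 (Z = 11046 - 90*(-40 + 90) = 11046 - 90*50 = 11046 - 1*4500 = 11046 - 4500 = 6546)
(Z - 44810)/(U + X(224)) = (6546 - 44810)/(5151 - 201) = -38264/4950 = -38264*1/4950 = -19132/2475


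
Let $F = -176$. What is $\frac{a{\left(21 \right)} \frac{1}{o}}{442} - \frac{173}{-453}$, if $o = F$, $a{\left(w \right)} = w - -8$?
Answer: $\frac{13444879}{35239776} \approx 0.38153$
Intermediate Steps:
$a{\left(w \right)} = 8 + w$ ($a{\left(w \right)} = w + 8 = 8 + w$)
$o = -176$
$\frac{a{\left(21 \right)} \frac{1}{o}}{442} - \frac{173}{-453} = \frac{\left(8 + 21\right) \frac{1}{-176}}{442} - \frac{173}{-453} = 29 \left(- \frac{1}{176}\right) \frac{1}{442} - - \frac{173}{453} = \left(- \frac{29}{176}\right) \frac{1}{442} + \frac{173}{453} = - \frac{29}{77792} + \frac{173}{453} = \frac{13444879}{35239776}$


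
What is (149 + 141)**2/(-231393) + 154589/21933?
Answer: 11308749059/1691714223 ≈ 6.6848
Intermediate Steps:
(149 + 141)**2/(-231393) + 154589/21933 = 290**2*(-1/231393) + 154589*(1/21933) = 84100*(-1/231393) + 154589/21933 = -84100/231393 + 154589/21933 = 11308749059/1691714223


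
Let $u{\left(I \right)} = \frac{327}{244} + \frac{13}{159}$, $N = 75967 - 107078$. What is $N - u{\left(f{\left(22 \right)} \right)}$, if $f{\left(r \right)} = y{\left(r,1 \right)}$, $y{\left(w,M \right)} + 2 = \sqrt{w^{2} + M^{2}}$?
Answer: $- \frac{1207037521}{38796} \approx -31112.0$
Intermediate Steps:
$y{\left(w,M \right)} = -2 + \sqrt{M^{2} + w^{2}}$ ($y{\left(w,M \right)} = -2 + \sqrt{w^{2} + M^{2}} = -2 + \sqrt{M^{2} + w^{2}}$)
$f{\left(r \right)} = -2 + \sqrt{1 + r^{2}}$ ($f{\left(r \right)} = -2 + \sqrt{1^{2} + r^{2}} = -2 + \sqrt{1 + r^{2}}$)
$N = -31111$ ($N = 75967 - 107078 = -31111$)
$u{\left(I \right)} = \frac{55165}{38796}$ ($u{\left(I \right)} = 327 \cdot \frac{1}{244} + 13 \cdot \frac{1}{159} = \frac{327}{244} + \frac{13}{159} = \frac{55165}{38796}$)
$N - u{\left(f{\left(22 \right)} \right)} = -31111 - \frac{55165}{38796} = - \frac{1207037521}{38796}$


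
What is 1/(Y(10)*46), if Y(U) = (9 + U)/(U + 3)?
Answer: 13/874 ≈ 0.014874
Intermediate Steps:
Y(U) = (9 + U)/(3 + U)
1/(Y(10)*46) = 1/(((9 + 10)/(3 + 10))*46) = 1/((19/13)*46) = 1/(874/13) = 13/874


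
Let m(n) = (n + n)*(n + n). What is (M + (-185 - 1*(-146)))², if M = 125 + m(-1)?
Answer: 8100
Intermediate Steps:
m(n) = 4*n² (m(n) = (2*n)*(2*n) = 4*n²)
M = 129 (M = 125 + 4*(-1)² = 125 + 4*1 = 125 + 4 = 129)
(M + (-185 - 1*(-146)))² = (129 + (-185 - 1*(-146)))² = (129 + (-185 + 146))² = (129 - 39)² = 90² = 8100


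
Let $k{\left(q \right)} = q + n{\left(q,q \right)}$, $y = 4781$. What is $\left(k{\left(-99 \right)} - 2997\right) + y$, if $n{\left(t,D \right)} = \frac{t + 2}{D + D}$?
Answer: $\frac{333727}{198} \approx 1685.5$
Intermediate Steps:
$n{\left(t,D \right)} = \frac{2 + t}{2 D}$
$k{\left(q \right)} = q + \frac{2 + q}{2 q}$
$\left(k{\left(-99 \right)} - 2997\right) + y = \left(\left(\frac{1}{2} - 99 + \frac{1}{-99}\right) - 2997\right) + 4781 = \left(\left(\frac{1}{2} - 99 - \frac{1}{99}\right) - 2997\right) + 4781 = \left(- \frac{19505}{198} - 2997\right) + 4781 = - \frac{612911}{198} + 4781 = \frac{333727}{198}$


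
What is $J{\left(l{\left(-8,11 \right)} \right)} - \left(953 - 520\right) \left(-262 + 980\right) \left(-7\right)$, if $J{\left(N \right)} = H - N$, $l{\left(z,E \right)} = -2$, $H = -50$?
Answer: $2176210$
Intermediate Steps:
$J{\left(N \right)} = -50 - N$
$J{\left(l{\left(-8,11 \right)} \right)} - \left(953 - 520\right) \left(-262 + 980\right) \left(-7\right) = \left(-50 - -2\right) - \left(953 - 520\right) \left(-262 + 980\right) \left(-7\right) = \left(-50 + 2\right) - 433 \cdot 718 \left(-7\right) = -48 - 310894 \left(-7\right) = -48 - -2176258 = -48 + 2176258 = 2176210$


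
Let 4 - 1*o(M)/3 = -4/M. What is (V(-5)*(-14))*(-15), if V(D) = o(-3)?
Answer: 1680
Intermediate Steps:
o(M) = 12 + 12/M (o(M) = 12 - (-12)/M = 12 + 12/M)
V(D) = 8 (V(D) = 12 + 12/(-3) = 12 + 12*(-⅓) = 12 - 4 = 8)
(V(-5)*(-14))*(-15) = (8*(-14))*(-15) = -112*(-15) = 1680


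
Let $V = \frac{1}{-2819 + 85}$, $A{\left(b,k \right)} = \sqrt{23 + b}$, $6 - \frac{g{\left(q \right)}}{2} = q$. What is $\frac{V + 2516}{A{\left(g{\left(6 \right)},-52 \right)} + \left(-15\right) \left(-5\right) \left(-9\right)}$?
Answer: $- \frac{4643151525}{1245615868} - \frac{6878743 \sqrt{23}}{1245615868} \approx -3.7541$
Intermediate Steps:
$g{\left(q \right)} = 12 - 2 q$
$V = - \frac{1}{2734}$ ($V = \frac{1}{-2734} = - \frac{1}{2734} \approx -0.00036576$)
$\frac{V + 2516}{A{\left(g{\left(6 \right)},-52 \right)} + \left(-15\right) \left(-5\right) \left(-9\right)} = \frac{- \frac{1}{2734} + 2516}{\sqrt{23 + \left(12 - 12\right)} + \left(-15\right) \left(-5\right) \left(-9\right)} = \frac{6878743}{2734 \left(\sqrt{23 + \left(12 - 12\right)} + 75 \left(-9\right)\right)} = \frac{6878743}{2734 \left(\sqrt{23 + 0} - 675\right)} = \frac{6878743}{2734 \left(\sqrt{23} - 675\right)} = \frac{6878743}{2734 \left(-675 + \sqrt{23}\right)}$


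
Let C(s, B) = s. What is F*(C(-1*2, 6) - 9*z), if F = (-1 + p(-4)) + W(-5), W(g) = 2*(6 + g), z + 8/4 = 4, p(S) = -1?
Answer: 0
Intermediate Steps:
z = 2 (z = -2 + 4 = 2)
W(g) = 12 + 2*g
F = 0 (F = (-1 - 1) + (12 + 2*(-5)) = -2 + (12 - 10) = -2 + 2 = 0)
F*(C(-1*2, 6) - 9*z) = 0*(-1*2 - 9*2) = 0*(-2 - 18) = 0*(-20) = 0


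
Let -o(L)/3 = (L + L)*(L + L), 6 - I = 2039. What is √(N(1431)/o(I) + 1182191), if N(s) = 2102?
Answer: √175899622241658/12198 ≈ 1087.3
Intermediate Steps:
I = -2033 (I = 6 - 1*2039 = 6 - 2039 = -2033)
o(L) = -12*L² (o(L) = -3*(L + L)*(L + L) = -3*2*L*2*L = -12*L²)
√(N(1431)/o(I) + 1182191) = √(2102/((-12*(-2033)²)) + 1182191) = √(2102/((-12*4133089)) + 1182191) = √(2102/(-49597068) + 1182191) = √(2102*(-1/49597068) + 1182191) = √(-1051/24798534 + 1182191) = √(29316603706943/24798534) = √175899622241658/12198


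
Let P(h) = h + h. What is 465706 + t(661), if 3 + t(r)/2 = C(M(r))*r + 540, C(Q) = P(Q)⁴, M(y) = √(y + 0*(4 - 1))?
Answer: 9242219772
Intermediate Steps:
P(h) = 2*h
M(y) = √y (M(y) = √(y + 0*3) = √(y + 0) = √y)
C(Q) = 16*Q⁴ (C(Q) = (2*Q)⁴ = 16*Q⁴)
t(r) = 1074 + 32*r³ (t(r) = -6 + 2*((16*(√r)⁴)*r + 540) = -6 + 2*((16*r²)*r + 540) = -6 + 2*(16*r³ + 540) = -6 + 2*(540 + 16*r³) = -6 + (1080 + 32*r³) = 1074 + 32*r³)
465706 + t(661) = 465706 + (1074 + 32*661³) = 465706 + (1074 + 32*288804781) = 465706 + (1074 + 9241752992) = 465706 + 9241754066 = 9242219772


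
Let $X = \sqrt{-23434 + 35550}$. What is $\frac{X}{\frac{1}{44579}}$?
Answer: $89158 \sqrt{3029} \approx 4.9069 \cdot 10^{6}$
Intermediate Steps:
$X = 2 \sqrt{3029}$ ($X = \sqrt{12116} = 2 \sqrt{3029} \approx 110.07$)
$\frac{X}{\frac{1}{44579}} = \frac{2 \sqrt{3029}}{\frac{1}{44579}} = 2 \sqrt{3029} \frac{1}{\frac{1}{44579}} = 2 \sqrt{3029} \cdot 44579 = 89158 \sqrt{3029}$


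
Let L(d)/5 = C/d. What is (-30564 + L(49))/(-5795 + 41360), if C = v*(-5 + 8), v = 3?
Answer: -499197/580895 ≈ -0.85936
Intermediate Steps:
C = 9 (C = 3*(-5 + 8) = 3*3 = 9)
L(d) = 45/d (L(d) = 5*(9/d) = 45/d)
(-30564 + L(49))/(-5795 + 41360) = (-30564 + 45/49)/(-5795 + 41360) = (-30564 + 45*(1/49))/35565 = (-30564 + 45/49)*(1/35565) = -1497591/49*1/35565 = -499197/580895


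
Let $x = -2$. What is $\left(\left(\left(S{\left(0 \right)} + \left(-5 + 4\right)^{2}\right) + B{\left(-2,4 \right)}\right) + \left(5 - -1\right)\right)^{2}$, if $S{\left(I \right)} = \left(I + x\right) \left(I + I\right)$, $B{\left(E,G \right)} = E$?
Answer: $25$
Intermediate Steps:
$S{\left(I \right)} = 2 I \left(-2 + I\right)$ ($S{\left(I \right)} = \left(I - 2\right) \left(I + I\right) = \left(-2 + I\right) 2 I = 2 I \left(-2 + I\right)$)
$\left(\left(\left(S{\left(0 \right)} + \left(-5 + 4\right)^{2}\right) + B{\left(-2,4 \right)}\right) + \left(5 - -1\right)\right)^{2} = \left(\left(\left(2 \cdot 0 \left(-2 + 0\right) + \left(-5 + 4\right)^{2}\right) - 2\right) + \left(5 - -1\right)\right)^{2} = \left(\left(\left(2 \cdot 0 \left(-2\right) + \left(-1\right)^{2}\right) - 2\right) + \left(5 + 1\right)\right)^{2} = \left(\left(\left(0 + 1\right) - 2\right) + 6\right)^{2} = \left(\left(1 - 2\right) + 6\right)^{2} = \left(-1 + 6\right)^{2} = 5^{2} = 25$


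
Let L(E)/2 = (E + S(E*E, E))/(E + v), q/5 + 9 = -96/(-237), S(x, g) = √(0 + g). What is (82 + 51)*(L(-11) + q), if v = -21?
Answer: -7108983/1264 - 133*I*√11/16 ≈ -5624.2 - 27.569*I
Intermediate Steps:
S(x, g) = √g
q = -3395/79 (q = -45 + 5*(-96/(-237)) = -45 + 5*(-96*(-1/237)) = -45 + 5*(32/79) = -45 + 160/79 = -3395/79 ≈ -42.975)
L(E) = 2*(E + √E)/(-21 + E) (L(E) = 2*((E + √E)/(E - 21)) = 2*((E + √E)/(-21 + E)) = 2*(E + √E)/(-21 + E))
(82 + 51)*(L(-11) + q) = (82 + 51)*(2*(-11 + √(-11))/(-21 - 11) - 3395/79) = 133*(2*(-11 + I*√11)/(-32) - 3395/79) = 133*(2*(-1/32)*(-11 + I*√11) - 3395/79) = 133*((11/16 - I*√11/16) - 3395/79) = 133*(-53451/1264 - I*√11/16) = -7108983/1264 - 133*I*√11/16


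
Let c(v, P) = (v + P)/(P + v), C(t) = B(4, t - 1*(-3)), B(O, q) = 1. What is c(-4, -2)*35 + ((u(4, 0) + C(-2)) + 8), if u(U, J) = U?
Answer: 48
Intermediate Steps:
C(t) = 1
c(v, P) = 1 (c(v, P) = (P + v)/(P + v) = 1)
c(-4, -2)*35 + ((u(4, 0) + C(-2)) + 8) = 1*35 + ((4 + 1) + 8) = 35 + (5 + 8) = 35 + 13 = 48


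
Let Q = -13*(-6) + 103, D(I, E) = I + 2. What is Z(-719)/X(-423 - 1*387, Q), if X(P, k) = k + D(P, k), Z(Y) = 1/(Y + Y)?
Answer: 1/901626 ≈ 1.1091e-6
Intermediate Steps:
D(I, E) = 2 + I
Q = 181 (Q = 78 + 103 = 181)
Z(Y) = 1/(2*Y)
X(P, k) = 2 + P + k (X(P, k) = k + (2 + P) = 2 + P + k)
Z(-719)/X(-423 - 1*387, Q) = ((½)/(-719))/(2 + (-423 - 1*387) + 181) = ((½)*(-1/719))/(2 + (-423 - 387) + 181) = -1/(1438*(2 - 810 + 181)) = -1/1438/(-627) = -1/1438*(-1/627) = 1/901626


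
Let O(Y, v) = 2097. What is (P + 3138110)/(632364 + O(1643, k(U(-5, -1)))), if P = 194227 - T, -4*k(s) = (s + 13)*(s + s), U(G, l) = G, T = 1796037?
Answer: 512100/211487 ≈ 2.4214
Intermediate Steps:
k(s) = -s*(13 + s)/2 (k(s) = -(s + 13)*(s + s)/4 = -(13 + s)*2*s/4 = -s*(13 + s)/2)
P = -1601810 (P = 194227 - 1*1796037 = 194227 - 1796037 = -1601810)
(P + 3138110)/(632364 + O(1643, k(U(-5, -1)))) = (-1601810 + 3138110)/(632364 + 2097) = 1536300/634461 = 1536300*(1/634461) = 512100/211487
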